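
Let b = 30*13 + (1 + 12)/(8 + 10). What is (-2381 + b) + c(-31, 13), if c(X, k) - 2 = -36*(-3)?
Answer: -33845/18 ≈ -1880.3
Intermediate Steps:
c(X, k) = 110 (c(X, k) = 2 - 36*(-3) = 2 + 108 = 110)
b = 7033/18 (b = 390 + 13/18 = 7033/18 ≈ 390.72)
(-2381 + b) + c(-31, 13) = (-2381 + 7033/18) + 110 = -35825/18 + 110 = -33845/18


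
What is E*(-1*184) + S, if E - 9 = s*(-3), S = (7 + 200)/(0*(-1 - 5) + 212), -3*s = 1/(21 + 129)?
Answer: -26334379/15900 ≈ -1656.3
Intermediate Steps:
s = -1/450 (s = -1/(3*(21 + 129)) = -⅓/150 = -⅓*1/150 = -1/450 ≈ -0.0022222)
S = 207/212 (S = 207/(0*(-6) + 212) = 207/(0 + 212) = 207/212 ≈ 0.97641)
E = 1351/150 (E = 9 - 1/450*(-3) = 9 + 1/150 = 1351/150 ≈ 9.0067)
E*(-1*184) + S = 1351*(-1*184)/150 + 207/212 = (1351/150)*(-184) + 207/212 = -124292/75 + 207/212 = -26334379/15900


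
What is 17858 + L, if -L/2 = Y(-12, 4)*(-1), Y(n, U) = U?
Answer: 17866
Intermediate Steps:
L = 8 (L = -8*(-1) = -2*(-4) = 8)
17858 + L = 17858 + 8 = 17866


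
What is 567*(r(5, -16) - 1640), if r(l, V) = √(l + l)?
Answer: -929880 + 567*√10 ≈ -9.2809e+5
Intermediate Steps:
r(l, V) = √2*√l (r(l, V) = √(2*l) = √2*√l)
567*(r(5, -16) - 1640) = 567*(√2*√5 - 1640) = 567*(√10 - 1640) = 567*(-1640 + √10) = -929880 + 567*√10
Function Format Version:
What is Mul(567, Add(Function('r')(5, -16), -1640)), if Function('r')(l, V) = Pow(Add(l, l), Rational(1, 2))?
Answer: Add(-929880, Mul(567, Pow(10, Rational(1, 2)))) ≈ -9.2809e+5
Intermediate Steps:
Function('r')(l, V) = Mul(Pow(2, Rational(1, 2)), Pow(l, Rational(1, 2))) (Function('r')(l, V) = Pow(Mul(2, l), Rational(1, 2)) = Mul(Pow(2, Rational(1, 2)), Pow(l, Rational(1, 2))))
Mul(567, Add(Function('r')(5, -16), -1640)) = Mul(567, Add(Mul(Pow(2, Rational(1, 2)), Pow(5, Rational(1, 2))), -1640)) = Mul(567, Add(Pow(10, Rational(1, 2)), -1640)) = Mul(567, Add(-1640, Pow(10, Rational(1, 2)))) = Add(-929880, Mul(567, Pow(10, Rational(1, 2))))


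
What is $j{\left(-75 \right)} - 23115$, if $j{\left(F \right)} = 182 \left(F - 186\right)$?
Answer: $-70617$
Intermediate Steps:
$j{\left(F \right)} = -33852 + 182 F$ ($j{\left(F \right)} = 182 \left(-186 + F\right) = -33852 + 182 F$)
$j{\left(-75 \right)} - 23115 = \left(-33852 + 182 \left(-75\right)\right) - 23115 = \left(-33852 - 13650\right) - 23115 = -47502 - 23115 = -70617$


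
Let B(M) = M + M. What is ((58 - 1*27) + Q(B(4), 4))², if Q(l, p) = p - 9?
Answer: 676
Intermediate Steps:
B(M) = 2*M
Q(l, p) = -9 + p
((58 - 1*27) + Q(B(4), 4))² = ((58 - 1*27) + (-9 + 4))² = ((58 - 27) - 5)² = (31 - 5)² = 26² = 676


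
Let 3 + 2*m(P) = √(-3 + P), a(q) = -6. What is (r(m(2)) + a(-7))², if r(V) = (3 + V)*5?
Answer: -4 + 15*I/2 ≈ -4.0 + 7.5*I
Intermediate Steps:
m(P) = -3/2 + √(-3 + P)/2
r(V) = 15 + 5*V
(r(m(2)) + a(-7))² = ((15 + 5*(-3/2 + √(-3 + 2)/2)) - 6)² = ((15 + 5*(-3/2 + √(-1)/2)) - 6)² = ((15 + 5*(-3/2 + I/2)) - 6)² = ((15 + (-15/2 + 5*I/2)) - 6)² = ((15/2 + 5*I/2) - 6)² = (3/2 + 5*I/2)²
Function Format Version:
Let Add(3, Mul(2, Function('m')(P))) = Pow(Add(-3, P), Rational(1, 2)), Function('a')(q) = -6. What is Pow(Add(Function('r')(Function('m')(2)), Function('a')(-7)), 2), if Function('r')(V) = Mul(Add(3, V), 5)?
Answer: Add(-4, Mul(Rational(15, 2), I)) ≈ Add(-4.0000, Mul(7.5000, I))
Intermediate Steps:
Function('m')(P) = Add(Rational(-3, 2), Mul(Rational(1, 2), Pow(Add(-3, P), Rational(1, 2))))
Function('r')(V) = Add(15, Mul(5, V))
Pow(Add(Function('r')(Function('m')(2)), Function('a')(-7)), 2) = Pow(Add(Add(15, Mul(5, Add(Rational(-3, 2), Mul(Rational(1, 2), Pow(Add(-3, 2), Rational(1, 2)))))), -6), 2) = Pow(Add(Add(15, Mul(5, Add(Rational(-3, 2), Mul(Rational(1, 2), Pow(-1, Rational(1, 2)))))), -6), 2) = Pow(Add(Add(15, Mul(5, Add(Rational(-3, 2), Mul(Rational(1, 2), I)))), -6), 2) = Pow(Add(Add(15, Add(Rational(-15, 2), Mul(Rational(5, 2), I))), -6), 2) = Pow(Add(Add(Rational(15, 2), Mul(Rational(5, 2), I)), -6), 2) = Pow(Add(Rational(3, 2), Mul(Rational(5, 2), I)), 2)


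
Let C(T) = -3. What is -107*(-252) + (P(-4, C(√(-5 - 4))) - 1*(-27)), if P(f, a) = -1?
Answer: 26990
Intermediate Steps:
-107*(-252) + (P(-4, C(√(-5 - 4))) - 1*(-27)) = -107*(-252) + (-1 - 1*(-27)) = 26964 + (-1 + 27) = 26964 + 26 = 26990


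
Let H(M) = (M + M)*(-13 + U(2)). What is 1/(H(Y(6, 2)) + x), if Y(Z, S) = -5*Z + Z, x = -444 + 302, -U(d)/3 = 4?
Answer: 1/1058 ≈ 0.00094518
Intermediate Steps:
U(d) = -12 (U(d) = -3*4 = -12)
x = -142
Y(Z, S) = -4*Z
H(M) = -50*M (H(M) = (M + M)*(-13 - 12) = (2*M)*(-25) = -50*M)
1/(H(Y(6, 2)) + x) = 1/(-(-200)*6 - 142) = 1/(-50*(-24) - 142) = 1/(1200 - 142) = 1/1058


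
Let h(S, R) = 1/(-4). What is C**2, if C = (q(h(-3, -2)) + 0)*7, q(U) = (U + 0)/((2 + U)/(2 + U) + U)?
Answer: 49/9 ≈ 5.4444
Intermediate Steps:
h(S, R) = -1/4
q(U) = U/(1 + U)
C = -7/3 (C = (-1/(4*(1 - 1/4)) + 0)*7 = (-1/(4*3/4) + 0)*7 = (-1/4*4/3 + 0)*7 = (-1/3 + 0)*7 = -1/3*7 = -7/3 ≈ -2.3333)
C**2 = (-7/3)**2 = 49/9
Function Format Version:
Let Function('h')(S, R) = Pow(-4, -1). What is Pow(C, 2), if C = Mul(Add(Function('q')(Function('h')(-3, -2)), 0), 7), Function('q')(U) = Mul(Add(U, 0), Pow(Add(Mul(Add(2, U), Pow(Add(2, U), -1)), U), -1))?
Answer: Rational(49, 9) ≈ 5.4444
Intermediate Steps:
Function('h')(S, R) = Rational(-1, 4)
Function('q')(U) = Mul(U, Pow(Add(1, U), -1))
C = Rational(-7, 3) (C = Mul(Add(Mul(Rational(-1, 4), Pow(Add(1, Rational(-1, 4)), -1)), 0), 7) = Mul(Add(Mul(Rational(-1, 4), Pow(Rational(3, 4), -1)), 0), 7) = Mul(Add(Mul(Rational(-1, 4), Rational(4, 3)), 0), 7) = Mul(Add(Rational(-1, 3), 0), 7) = Mul(Rational(-1, 3), 7) = Rational(-7, 3) ≈ -2.3333)
Pow(C, 2) = Pow(Rational(-7, 3), 2) = Rational(49, 9)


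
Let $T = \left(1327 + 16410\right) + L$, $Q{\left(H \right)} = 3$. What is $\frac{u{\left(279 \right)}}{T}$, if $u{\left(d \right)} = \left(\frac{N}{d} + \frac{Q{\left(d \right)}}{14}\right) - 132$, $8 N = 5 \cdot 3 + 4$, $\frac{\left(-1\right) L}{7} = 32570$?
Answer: $\frac{2058887}{3284992872} \approx 0.00062675$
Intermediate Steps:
$L = -227990$ ($L = \left(-7\right) 32570 = -227990$)
$N = \frac{19}{8}$ ($N = \frac{5 \cdot 3 + 4}{8} = \frac{15 + 4}{8} = \frac{1}{8} \cdot 19 = \frac{19}{8} \approx 2.375$)
$u{\left(d \right)} = - \frac{1845}{14} + \frac{19}{8 d}$ ($u{\left(d \right)} = \left(\frac{19}{8 d} + \frac{3}{14}\right) - 132 = \left(\frac{3}{14} + \frac{19}{8 d}\right) - 132 = - \frac{1845}{14} + \frac{19}{8 d}$)
$T = -210253$ ($T = \left(1327 + 16410\right) - 227990 = 17737 - 227990 = -210253$)
$\frac{u{\left(279 \right)}}{T} = \frac{\frac{1}{56} \cdot \frac{1}{279} \left(133 - 2059020\right)}{-210253} = \frac{1}{56} \cdot \frac{1}{279} \left(133 - 2059020\right) \left(- \frac{1}{210253}\right) = \frac{1}{56} \cdot \frac{1}{279} \left(-2058887\right) \left(- \frac{1}{210253}\right) = \left(- \frac{2058887}{15624}\right) \left(- \frac{1}{210253}\right) = \frac{2058887}{3284992872}$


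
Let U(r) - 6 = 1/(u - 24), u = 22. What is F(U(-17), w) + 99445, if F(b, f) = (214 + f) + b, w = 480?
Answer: 200289/2 ≈ 1.0014e+5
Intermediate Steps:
U(r) = 11/2 (U(r) = 6 + 1/(22 - 24) = 6 + 1/(-2) = 6 - ½ = 11/2)
F(b, f) = 214 + b + f
F(U(-17), w) + 99445 = (214 + 11/2 + 480) + 99445 = 1399/2 + 99445 = 200289/2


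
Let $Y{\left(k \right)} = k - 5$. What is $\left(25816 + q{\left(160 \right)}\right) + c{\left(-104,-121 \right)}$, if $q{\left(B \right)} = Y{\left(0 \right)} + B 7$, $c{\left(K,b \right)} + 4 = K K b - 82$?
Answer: $-1281891$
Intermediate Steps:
$Y{\left(k \right)} = -5 + k$
$c{\left(K,b \right)} = -86 + b K^{2}$ ($c{\left(K,b \right)} = -4 + \left(K K b - 82\right) = -4 + \left(K^{2} b - 82\right) = -4 + \left(b K^{2} - 82\right) = -4 + \left(-82 + b K^{2}\right) = -86 + b K^{2}$)
$q{\left(B \right)} = -5 + 7 B$ ($q{\left(B \right)} = \left(-5 + 0\right) + B 7 = -5 + 7 B$)
$\left(25816 + q{\left(160 \right)}\right) + c{\left(-104,-121 \right)} = \left(25816 + \left(-5 + 7 \cdot 160\right)\right) - \left(86 + 121 \left(-104\right)^{2}\right) = \left(25816 + \left(-5 + 1120\right)\right) - 1308822 = \left(25816 + 1115\right) - 1308822 = 26931 - 1308822 = -1281891$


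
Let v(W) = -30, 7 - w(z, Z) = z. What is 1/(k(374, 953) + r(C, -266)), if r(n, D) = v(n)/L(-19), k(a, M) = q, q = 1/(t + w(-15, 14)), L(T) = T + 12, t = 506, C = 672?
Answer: 3696/15847 ≈ 0.23323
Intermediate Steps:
w(z, Z) = 7 - z
L(T) = 12 + T
q = 1/528 (q = 1/(506 + (7 - 1*(-15))) = 1/(506 + (7 + 15)) = 1/(506 + 22) = 1/528 ≈ 0.0018939)
k(a, M) = 1/528
r(n, D) = 30/7 (r(n, D) = -30/(12 - 19) = -30/(-7) = -30*(-⅐) = 30/7)
1/(k(374, 953) + r(C, -266)) = 1/(1/528 + 30/7) = 1/(15847/3696) = 3696/15847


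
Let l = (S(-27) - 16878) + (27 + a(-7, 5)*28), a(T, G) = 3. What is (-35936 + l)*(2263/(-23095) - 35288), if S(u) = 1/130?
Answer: 180120502350237/96850 ≈ 1.8598e+9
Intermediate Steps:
S(u) = 1/130
l = -2179709/130 (l = (1/130 - 16878) + (27 + 3*28) = -2194139/130 + (27 + 84) = -2194139/130 + 111 = -2179709/130 ≈ -16767.)
(-35936 + l)*(2263/(-23095) - 35288) = (-35936 - 2179709/130)*(2263/(-23095) - 35288) = -6851389*(2263*(-1/23095) - 35288)/130 = -6851389*(-73/745 - 35288)/130 = -6851389/130*(-26289633/745) = 180120502350237/96850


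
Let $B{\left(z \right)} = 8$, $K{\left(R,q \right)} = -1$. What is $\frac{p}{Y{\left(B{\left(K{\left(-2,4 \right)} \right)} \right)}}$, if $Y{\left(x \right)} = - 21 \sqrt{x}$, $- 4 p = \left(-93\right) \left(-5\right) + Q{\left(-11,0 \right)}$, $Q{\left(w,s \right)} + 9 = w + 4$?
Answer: $\frac{449 \sqrt{2}}{336} \approx 1.8898$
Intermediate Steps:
$Q{\left(w,s \right)} = -5 + w$ ($Q{\left(w,s \right)} = -9 + \left(w + 4\right) = -9 + \left(4 + w\right) = -5 + w$)
$p = - \frac{449}{4}$ ($p = - \frac{\left(-93\right) \left(-5\right) - 16}{4} = - \frac{465 - 16}{4} = \left(- \frac{1}{4}\right) 449 = - \frac{449}{4} \approx -112.25$)
$\frac{p}{Y{\left(B{\left(K{\left(-2,4 \right)} \right)} \right)}} = - \frac{449}{4 \left(- 21 \sqrt{8}\right)} = - \frac{449}{4 \left(- 21 \cdot 2 \sqrt{2}\right)} = - \frac{449}{4 \left(- 42 \sqrt{2}\right)} = - \frac{449 \left(- \frac{\sqrt{2}}{84}\right)}{4} = \frac{449 \sqrt{2}}{336}$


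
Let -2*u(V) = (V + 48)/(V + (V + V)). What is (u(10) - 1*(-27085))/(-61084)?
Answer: -812521/1832520 ≈ -0.44339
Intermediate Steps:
u(V) = -(48 + V)/(6*V) (u(V) = -(V + 48)/(2*(V + (V + V))) = -(48 + V)/(2*(V + 2*V)) = -(48 + V)/(2*(3*V)) = -(48 + V)*1/(3*V)/2 = -(48 + V)/(6*V))
(u(10) - 1*(-27085))/(-61084) = ((⅙)*(-48 - 1*10)/10 - 1*(-27085))/(-61084) = ((⅙)*(⅒)*(-48 - 10) + 27085)*(-1/61084) = ((⅙)*(⅒)*(-58) + 27085)*(-1/61084) = (-29/30 + 27085)*(-1/61084) = (812521/30)*(-1/61084) = -812521/1832520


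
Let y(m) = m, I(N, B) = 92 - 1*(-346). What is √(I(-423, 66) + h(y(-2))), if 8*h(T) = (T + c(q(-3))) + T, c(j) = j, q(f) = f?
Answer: √6994/4 ≈ 20.908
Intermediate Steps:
I(N, B) = 438 (I(N, B) = 92 + 346 = 438)
h(T) = -3/8 + T/4 (h(T) = ((T - 3) + T)/8 = ((-3 + T) + T)/8 = (-3 + 2*T)/8 = -3/8 + T/4)
√(I(-423, 66) + h(y(-2))) = √(438 + (-3/8 + (¼)*(-2))) = √(438 + (-3/8 - ½)) = √(438 - 7/8) = √(3497/8) = √6994/4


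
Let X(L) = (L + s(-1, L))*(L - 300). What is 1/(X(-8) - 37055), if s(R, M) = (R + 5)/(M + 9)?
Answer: -1/35823 ≈ -2.7915e-5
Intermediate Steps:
s(R, M) = (5 + R)/(9 + M)
X(L) = (-300 + L)*(L + 4/(9 + L)) (X(L) = (L + (5 - 1)/(9 + L))*(L - 300) = (L + 4/(9 + L))*(-300 + L) = (-300 + L)*(L + 4/(9 + L)))
1/(X(-8) - 37055) = 1/((-1200 + 4*(-8) - 8*(-300 - 8)*(9 - 8))/(9 - 8) - 37055) = 1/((-1200 - 32 - 8*(-308)*1)/1 - 37055) = 1/(1*(-1200 - 32 + 2464) - 37055) = 1/(1*1232 - 37055) = 1/(1232 - 37055) = 1/(-35823) = -1/35823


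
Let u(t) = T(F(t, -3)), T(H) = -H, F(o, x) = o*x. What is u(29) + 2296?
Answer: 2383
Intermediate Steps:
u(t) = 3*t (u(t) = -t*(-3) = -(-3)*t = 3*t)
u(29) + 2296 = 3*29 + 2296 = 87 + 2296 = 2383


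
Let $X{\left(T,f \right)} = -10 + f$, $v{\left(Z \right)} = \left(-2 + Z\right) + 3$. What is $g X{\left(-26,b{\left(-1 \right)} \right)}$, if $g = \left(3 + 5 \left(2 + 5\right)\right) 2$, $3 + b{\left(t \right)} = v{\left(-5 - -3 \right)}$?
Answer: $-1064$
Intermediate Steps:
$v{\left(Z \right)} = 1 + Z$
$b{\left(t \right)} = -4$ ($b{\left(t \right)} = -3 + \left(1 - 2\right) = -3 - 1 = -4$)
$g = 76$ ($g = \left(3 + 5 \cdot 7\right) 2 = \left(3 + 35\right) 2 = 38 \cdot 2 = 76$)
$g X{\left(-26,b{\left(-1 \right)} \right)} = 76 \left(-10 - 4\right) = 76 \left(-14\right) = -1064$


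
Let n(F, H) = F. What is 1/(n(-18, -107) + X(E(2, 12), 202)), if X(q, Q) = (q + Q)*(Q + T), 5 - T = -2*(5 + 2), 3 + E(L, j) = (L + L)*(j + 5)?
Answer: 1/58989 ≈ 1.6952e-5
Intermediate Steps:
E(L, j) = -3 + 2*L*(5 + j) (E(L, j) = -3 + (L + L)*(j + 5) = -3 + (2*L)*(5 + j) = -3 + 2*L*(5 + j))
T = 19 (T = 5 - (-2)*(5 + 2) = 5 - (-2)*7 = 5 - 1*(-14) = 5 + 14 = 19)
X(q, Q) = (19 + Q)*(Q + q) (X(q, Q) = (q + Q)*(Q + 19) = (Q + q)*(19 + Q) = (19 + Q)*(Q + q))
1/(n(-18, -107) + X(E(2, 12), 202)) = 1/(-18 + (202**2 + 19*202 + 19*(-3 + 10*2 + 2*2*12) + 202*(-3 + 10*2 + 2*2*12))) = 1/(-18 + (40804 + 3838 + 19*(-3 + 20 + 48) + 202*(-3 + 20 + 48))) = 1/(-18 + (40804 + 3838 + 19*65 + 202*65)) = 1/(-18 + (40804 + 3838 + 1235 + 13130)) = 1/(-18 + 59007) = 1/58989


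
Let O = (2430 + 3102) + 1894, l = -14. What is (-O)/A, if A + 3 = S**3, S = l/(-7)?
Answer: -7426/5 ≈ -1485.2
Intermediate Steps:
O = 7426 (O = 5532 + 1894 = 7426)
S = 2 (S = -14/(-7) = -14*(-1/7) = 2)
A = 5 (A = -3 + 2**3 = -3 + 8 = 5)
(-O)/A = -1*7426/5 = -7426*1/5 = -7426/5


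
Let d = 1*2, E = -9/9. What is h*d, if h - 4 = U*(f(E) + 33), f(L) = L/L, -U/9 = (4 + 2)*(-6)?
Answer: 22040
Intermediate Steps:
E = -1 (E = -9*1/9 = -1)
d = 2
U = 324 (U = -9*(4 + 2)*(-6) = -54*(-6) = -9*(-36) = 324)
f(L) = 1
h = 11020 (h = 4 + 324*(1 + 33) = 4 + 324*34 = 4 + 11016 = 11020)
h*d = 11020*2 = 22040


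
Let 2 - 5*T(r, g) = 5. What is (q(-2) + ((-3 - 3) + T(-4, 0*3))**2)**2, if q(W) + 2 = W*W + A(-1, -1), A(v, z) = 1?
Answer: 1354896/625 ≈ 2167.8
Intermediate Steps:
T(r, g) = -3/5 (T(r, g) = 2/5 - 1/5*5 = 2/5 - 1 = -3/5)
q(W) = -1 + W**2 (q(W) = -2 + (W*W + 1) = -2 + (W**2 + 1) = -2 + (1 + W**2) = -1 + W**2)
(q(-2) + ((-3 - 3) + T(-4, 0*3))**2)**2 = ((-1 + (-2)**2) + ((-3 - 3) - 3/5)**2)**2 = ((-1 + 4) + (-6 - 3/5)**2)**2 = (3 + (-33/5)**2)**2 = (3 + 1089/25)**2 = (1164/25)**2 = 1354896/625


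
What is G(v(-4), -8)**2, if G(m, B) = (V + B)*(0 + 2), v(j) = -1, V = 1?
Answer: 196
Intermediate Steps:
G(m, B) = 2 + 2*B (G(m, B) = (1 + B)*(0 + 2) = (1 + B)*2 = 2 + 2*B)
G(v(-4), -8)**2 = (2 + 2*(-8))**2 = (2 - 16)**2 = (-14)**2 = 196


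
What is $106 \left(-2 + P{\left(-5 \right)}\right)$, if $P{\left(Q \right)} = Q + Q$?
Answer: $-1272$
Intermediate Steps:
$P{\left(Q \right)} = 2 Q$
$106 \left(-2 + P{\left(-5 \right)}\right) = 106 \left(-2 + 2 \left(-5\right)\right) = 106 \left(-2 - 10\right) = 106 \left(-12\right) = -1272$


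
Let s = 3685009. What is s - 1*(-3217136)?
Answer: 6902145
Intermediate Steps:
s - 1*(-3217136) = 3685009 - 1*(-3217136) = 3685009 + 3217136 = 6902145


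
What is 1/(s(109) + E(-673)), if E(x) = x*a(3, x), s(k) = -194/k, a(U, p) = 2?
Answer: -109/146908 ≈ -0.00074196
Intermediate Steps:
E(x) = 2*x (E(x) = x*2 = 2*x)
1/(s(109) + E(-673)) = 1/(-194/109 + 2*(-673)) = 1/(-194*1/109 - 1346) = 1/(-194/109 - 1346) = 1/(-146908/109) = -109/146908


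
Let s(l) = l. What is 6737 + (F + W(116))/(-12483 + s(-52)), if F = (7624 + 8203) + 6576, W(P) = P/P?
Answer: 84425891/12535 ≈ 6735.2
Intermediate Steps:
W(P) = 1
F = 22403 (F = 15827 + 6576 = 22403)
6737 + (F + W(116))/(-12483 + s(-52)) = 6737 + (22403 + 1)/(-12483 - 52) = 6737 + 22404/(-12535) = 6737 + 22404*(-1/12535) = 6737 - 22404/12535 = 84425891/12535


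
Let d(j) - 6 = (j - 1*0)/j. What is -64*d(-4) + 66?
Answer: -382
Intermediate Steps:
d(j) = 7 (d(j) = 6 + (j - 1*0)/j = 6 + (j + 0)/j = 6 + j/j = 6 + 1 = 7)
-64*d(-4) + 66 = -64*7 + 66 = -448 + 66 = -382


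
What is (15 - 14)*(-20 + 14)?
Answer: -6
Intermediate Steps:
(15 - 14)*(-20 + 14) = 1*(-6) = -6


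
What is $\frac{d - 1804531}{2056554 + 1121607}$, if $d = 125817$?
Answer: $- \frac{1678714}{3178161} \approx -0.5282$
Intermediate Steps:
$\frac{d - 1804531}{2056554 + 1121607} = \frac{125817 - 1804531}{2056554 + 1121607} = - \frac{1678714}{3178161}$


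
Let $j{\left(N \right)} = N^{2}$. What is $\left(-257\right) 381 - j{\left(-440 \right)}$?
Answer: $-291517$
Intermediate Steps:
$\left(-257\right) 381 - j{\left(-440 \right)} = \left(-257\right) 381 - \left(-440\right)^{2} = -97917 - 193600 = -291517$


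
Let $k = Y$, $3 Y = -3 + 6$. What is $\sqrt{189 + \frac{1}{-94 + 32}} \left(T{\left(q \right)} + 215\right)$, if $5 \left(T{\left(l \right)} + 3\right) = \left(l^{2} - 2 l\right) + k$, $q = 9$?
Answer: $\frac{562 \sqrt{726454}}{155} \approx 3090.4$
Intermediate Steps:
$Y = 1$ ($Y = \frac{-3 + 6}{3} = \frac{1}{3} \cdot 3 = 1$)
$k = 1$
$T{\left(l \right)} = - \frac{14}{5} - \frac{2 l}{5} + \frac{l^{2}}{5}$ ($T{\left(l \right)} = -3 + \frac{\left(l^{2} - 2 l\right) + 1}{5} = -3 + \frac{1 + l^{2} - 2 l}{5} = -3 + \left(\frac{1}{5} - \frac{2 l}{5} + \frac{l^{2}}{5}\right) = - \frac{14}{5} - \frac{2 l}{5} + \frac{l^{2}}{5}$)
$\sqrt{189 + \frac{1}{-94 + 32}} \left(T{\left(q \right)} + 215\right) = \sqrt{189 + \frac{1}{-94 + 32}} \left(\left(- \frac{14}{5} - \frac{18}{5} + \frac{9^{2}}{5}\right) + 215\right) = \sqrt{189 + \frac{1}{-62}} \left(\left(- \frac{14}{5} - \frac{18}{5} + \frac{1}{5} \cdot 81\right) + 215\right) = \sqrt{189 - \frac{1}{62}} \left(\left(- \frac{14}{5} - \frac{18}{5} + \frac{81}{5}\right) + 215\right) = \sqrt{\frac{11717}{62}} \left(\frac{49}{5} + 215\right) = \frac{\sqrt{726454}}{62} \cdot \frac{1124}{5} = \frac{562 \sqrt{726454}}{155}$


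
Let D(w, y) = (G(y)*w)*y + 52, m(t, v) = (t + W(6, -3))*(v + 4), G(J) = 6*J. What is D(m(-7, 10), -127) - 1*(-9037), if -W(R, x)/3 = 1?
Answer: -13539271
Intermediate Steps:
W(R, x) = -3 (W(R, x) = -3*1 = -3)
m(t, v) = (-3 + t)*(4 + v) (m(t, v) = (t - 3)*(v + 4) = (-3 + t)*(4 + v))
D(w, y) = 52 + 6*w*y**2 (D(w, y) = ((6*y)*w)*y + 52 = (6*w*y)*y + 52 = 6*w*y**2 + 52 = 52 + 6*w*y**2)
D(m(-7, 10), -127) - 1*(-9037) = (52 + 6*(-12 - 3*10 + 4*(-7) - 7*10)*(-127)**2) - 1*(-9037) = (52 + 6*(-12 - 30 - 28 - 70)*16129) + 9037 = (52 + 6*(-140)*16129) + 9037 = (52 - 13548360) + 9037 = -13548308 + 9037 = -13539271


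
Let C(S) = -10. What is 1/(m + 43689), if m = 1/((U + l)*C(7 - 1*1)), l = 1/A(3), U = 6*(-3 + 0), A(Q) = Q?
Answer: 530/23155173 ≈ 2.2889e-5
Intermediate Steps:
U = -18 (U = 6*(-3) = -18)
l = ⅓ (l = 1/3 = ⅓ ≈ 0.33333)
m = 3/530 (m = 1/((-18 + ⅓)*(-10)) = 1/(-53/3*(-10)) = 1/(530/3) = 3/530 ≈ 0.0056604)
1/(m + 43689) = 1/(3/530 + 43689) = 1/(23155173/530) = 530/23155173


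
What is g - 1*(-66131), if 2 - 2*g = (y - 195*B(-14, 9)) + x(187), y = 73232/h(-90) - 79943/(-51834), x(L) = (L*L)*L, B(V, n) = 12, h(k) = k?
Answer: -4979008316387/1555020 ≈ -3.2019e+6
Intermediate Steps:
x(L) = L³ (x(L) = L²*L = L³)
y = -631452103/777510 (y = 73232/(-90) - 79943/(-51834) = 73232*(-1/90) - 79943*(-1/51834) = -36616/45 + 79943/51834 = -631452103/777510 ≈ -812.15)
g = -5081843344007/1555020 (g = 1 - ((-631452103/777510 - 195*12) + 187³)/2 = 1 - ((-631452103/777510 - 2340) + 6539203)/2 = 1 - (-2450825503/777510 + 6539203)/2 = 1 - ½*5081844899027/777510 = 1 - 5081844899027/1555020 = -5081843344007/1555020 ≈ -3.2680e+6)
g - 1*(-66131) = -5081843344007/1555020 - 1*(-66131) = -5081843344007/1555020 + 66131 = -4979008316387/1555020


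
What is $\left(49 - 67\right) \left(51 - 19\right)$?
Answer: $-576$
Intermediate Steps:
$\left(49 - 67\right) \left(51 - 19\right) = \left(49 - 67\right) 32 = \left(-18\right) 32 = -576$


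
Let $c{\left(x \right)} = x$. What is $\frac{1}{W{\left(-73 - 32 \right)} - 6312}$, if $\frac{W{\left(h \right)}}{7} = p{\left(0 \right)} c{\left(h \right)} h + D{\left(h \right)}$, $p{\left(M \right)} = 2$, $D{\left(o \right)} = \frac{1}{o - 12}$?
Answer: $\frac{117}{17320439} \approx 6.755 \cdot 10^{-6}$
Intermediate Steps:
$D{\left(o \right)} = \frac{1}{-12 + o}$
$W{\left(h \right)} = \frac{7}{-12 + h} + 14 h^{2}$ ($W{\left(h \right)} = 7 \left(2 h h + \frac{1}{-12 + h}\right) = 7 \left(2 h^{2} + \frac{1}{-12 + h}\right) = 7 \left(\frac{1}{-12 + h} + 2 h^{2}\right) = \frac{7}{-12 + h} + 14 h^{2}$)
$\frac{1}{W{\left(-73 - 32 \right)} - 6312} = \frac{1}{\frac{7 \left(1 + 2 \left(-73 - 32\right)^{2} \left(-12 - 105\right)\right)}{-12 - 105} - 6312} = \frac{1}{\frac{7 \left(1 + 2 \left(-105\right)^{2} \left(-12 - 105\right)\right)}{-12 - 105} - 6312} = \frac{1}{\frac{7 \left(1 + 2 \cdot 11025 \left(-117\right)\right)}{-117} - 6312} = \frac{1}{7 \left(- \frac{1}{117}\right) \left(1 - 2579850\right) - 6312} = \frac{1}{7 \left(- \frac{1}{117}\right) \left(-2579849\right) - 6312} = \frac{1}{\frac{18058943}{117} - 6312} = \frac{1}{\frac{17320439}{117}} = \frac{117}{17320439}$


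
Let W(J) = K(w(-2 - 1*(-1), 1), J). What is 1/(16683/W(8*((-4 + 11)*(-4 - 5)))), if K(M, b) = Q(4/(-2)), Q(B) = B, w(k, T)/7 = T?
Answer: -2/16683 ≈ -0.00011988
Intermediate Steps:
w(k, T) = 7*T
K(M, b) = -2 (K(M, b) = 4/(-2) = 4*(-½) = -2)
W(J) = -2
1/(16683/W(8*((-4 + 11)*(-4 - 5)))) = 1/(16683/(-2)) = 1/(16683*(-½)) = 1/(-16683/2) = -2/16683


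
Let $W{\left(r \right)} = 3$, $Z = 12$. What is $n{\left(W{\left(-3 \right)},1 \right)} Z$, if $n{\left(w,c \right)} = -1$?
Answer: $-12$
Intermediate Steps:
$n{\left(W{\left(-3 \right)},1 \right)} Z = \left(-1\right) 12 = -12$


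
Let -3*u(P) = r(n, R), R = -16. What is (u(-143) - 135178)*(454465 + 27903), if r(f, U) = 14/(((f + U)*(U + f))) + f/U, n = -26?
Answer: -12323896967864/189 ≈ -6.5206e+10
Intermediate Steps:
r(f, U) = 14/(U + f)**2 + f/U (r(f, U) = 14/(((U + f)*(U + f))) + f/U = 14/((U + f)**2) + f/U = 14/(U + f)**2 + f/U)
u(P) = -823/1512 (u(P) = -(14/(-16 - 26)**2 - 26/(-16))/3 = -(14/(-42)**2 - 26*(-1/16))/3 = -(14*(1/1764) + 13/8)/3 = -(1/126 + 13/8)/3 = -1/3*823/504 = -823/1512)
(u(-143) - 135178)*(454465 + 27903) = (-823/1512 - 135178)*(454465 + 27903) = -204389959/1512*482368 = -12323896967864/189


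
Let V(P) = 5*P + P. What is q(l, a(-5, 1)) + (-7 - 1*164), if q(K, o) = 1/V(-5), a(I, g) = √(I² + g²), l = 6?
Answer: -5131/30 ≈ -171.03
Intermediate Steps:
V(P) = 6*P
q(K, o) = -1/30 (q(K, o) = 1/(6*(-5)) = 1/(-30) = -1/30)
q(l, a(-5, 1)) + (-7 - 1*164) = -1/30 + (-7 - 1*164) = -1/30 + (-7 - 164) = -1/30 - 171 = -5131/30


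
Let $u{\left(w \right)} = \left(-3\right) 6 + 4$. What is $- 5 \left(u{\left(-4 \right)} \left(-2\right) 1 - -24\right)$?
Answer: $-260$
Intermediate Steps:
$u{\left(w \right)} = -14$ ($u{\left(w \right)} = -18 + 4 = -14$)
$- 5 \left(u{\left(-4 \right)} \left(-2\right) 1 - -24\right) = - 5 \left(\left(-14\right) \left(-2\right) 1 - -24\right) = - 5 \left(28 \cdot 1 + 24\right) = - 5 \left(28 + 24\right) = \left(-5\right) 52 = -260$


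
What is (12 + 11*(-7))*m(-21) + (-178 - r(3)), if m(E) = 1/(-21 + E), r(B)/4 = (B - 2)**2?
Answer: -7579/42 ≈ -180.45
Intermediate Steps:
r(B) = 4*(-2 + B)**2 (r(B) = 4*(B - 2)**2 = 4*(-2 + B)**2)
(12 + 11*(-7))*m(-21) + (-178 - r(3)) = (12 + 11*(-7))/(-21 - 21) + (-178 - 4*(-2 + 3)**2) = (12 - 77)/(-42) + (-178 - 4*1**2) = -65*(-1/42) + (-178 - 4) = 65/42 + (-178 - 1*4) = 65/42 + (-178 - 4) = 65/42 - 182 = -7579/42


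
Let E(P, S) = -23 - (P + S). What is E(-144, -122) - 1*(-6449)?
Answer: 6692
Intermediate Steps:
E(P, S) = -23 - P - S (E(P, S) = -23 + (-P - S) = -23 - P - S)
E(-144, -122) - 1*(-6449) = (-23 - 1*(-144) - 1*(-122)) - 1*(-6449) = (-23 + 144 + 122) + 6449 = 243 + 6449 = 6692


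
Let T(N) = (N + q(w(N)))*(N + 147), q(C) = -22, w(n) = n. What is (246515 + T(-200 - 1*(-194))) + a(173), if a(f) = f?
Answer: 242740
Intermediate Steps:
T(N) = (-22 + N)*(147 + N) (T(N) = (N - 22)*(N + 147) = (-22 + N)*(147 + N))
(246515 + T(-200 - 1*(-194))) + a(173) = (246515 + (-3234 + (-200 - 1*(-194))² + 125*(-200 - 1*(-194)))) + 173 = (246515 + (-3234 + (-200 + 194)² + 125*(-200 + 194))) + 173 = (246515 + (-3234 + (-6)² + 125*(-6))) + 173 = (246515 + (-3234 + 36 - 750)) + 173 = (246515 - 3948) + 173 = 242567 + 173 = 242740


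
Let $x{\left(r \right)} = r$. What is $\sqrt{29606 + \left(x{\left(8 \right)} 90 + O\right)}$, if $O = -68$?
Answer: $123 \sqrt{2} \approx 173.95$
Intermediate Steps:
$\sqrt{29606 + \left(x{\left(8 \right)} 90 + O\right)} = \sqrt{29606 + \left(8 \cdot 90 - 68\right)} = \sqrt{29606 + \left(720 - 68\right)} = \sqrt{29606 + 652} = \sqrt{30258} = 123 \sqrt{2}$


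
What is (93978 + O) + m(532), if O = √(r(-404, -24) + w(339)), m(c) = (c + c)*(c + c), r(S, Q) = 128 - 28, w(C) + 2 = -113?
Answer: 1226074 + I*√15 ≈ 1.2261e+6 + 3.873*I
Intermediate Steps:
w(C) = -115 (w(C) = -2 - 113 = -115)
r(S, Q) = 100
m(c) = 4*c² (m(c) = (2*c)*(2*c) = 4*c²)
O = I*√15 (O = √(100 - 115) = √(-15) = I*√15 ≈ 3.873*I)
(93978 + O) + m(532) = (93978 + I*√15) + 4*532² = (93978 + I*√15) + 4*283024 = (93978 + I*√15) + 1132096 = 1226074 + I*√15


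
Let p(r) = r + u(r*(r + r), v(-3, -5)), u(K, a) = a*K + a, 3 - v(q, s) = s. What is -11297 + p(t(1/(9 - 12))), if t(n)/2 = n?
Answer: -101543/9 ≈ -11283.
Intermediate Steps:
v(q, s) = 3 - s
u(K, a) = a + K*a (u(K, a) = K*a + a = a + K*a)
t(n) = 2*n
p(r) = 8 + r + 16*r² (p(r) = r + (3 - 1*(-5))*(1 + r*(r + r)) = r + (3 + 5)*(1 + r*(2*r)) = r + 8*(1 + 2*r²) = r + (8 + 16*r²) = 8 + r + 16*r²)
-11297 + p(t(1/(9 - 12))) = -11297 + (8 + 2/(9 - 12) + 16*(2/(9 - 12))²) = -11297 + (8 + 2/(-3) + 16*(2/(-3))²) = -11297 + (8 + 2*(-⅓) + 16*(2*(-⅓))²) = -11297 + (8 - ⅔ + 16*(-⅔)²) = -11297 + (8 - ⅔ + 16*(4/9)) = -11297 + (8 - ⅔ + 64/9) = -11297 + 130/9 = -101543/9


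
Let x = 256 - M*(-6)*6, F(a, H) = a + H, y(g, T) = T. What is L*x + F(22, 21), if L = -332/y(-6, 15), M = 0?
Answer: -84347/15 ≈ -5623.1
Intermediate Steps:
F(a, H) = H + a
L = -332/15 ≈ -22.133
x = 256 (x = 256 - 0*(-6)*6 = 256 - 0*6 = 256 - 1*0 = 256 + 0 = 256)
L*x + F(22, 21) = -332/15*256 + (21 + 22) = -84992/15 + 43 = -84347/15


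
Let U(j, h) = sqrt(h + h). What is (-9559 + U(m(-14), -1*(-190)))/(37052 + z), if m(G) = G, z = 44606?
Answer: -9559/81658 + sqrt(95)/40829 ≈ -0.11682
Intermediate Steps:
U(j, h) = sqrt(2)*sqrt(h) (U(j, h) = sqrt(2*h) = sqrt(2)*sqrt(h))
(-9559 + U(m(-14), -1*(-190)))/(37052 + z) = (-9559 + sqrt(2)*sqrt(-1*(-190)))/(37052 + 44606) = (-9559 + sqrt(2)*sqrt(190))/81658 = (-9559 + 2*sqrt(95))*(1/81658) = -9559/81658 + sqrt(95)/40829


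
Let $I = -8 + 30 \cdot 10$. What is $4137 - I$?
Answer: $3845$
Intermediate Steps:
$I = 292$ ($I = -8 + 300 = 292$)
$4137 - I = 4137 - 292 = 3845$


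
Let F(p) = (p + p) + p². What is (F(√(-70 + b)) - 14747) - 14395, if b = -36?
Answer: -29248 + 2*I*√106 ≈ -29248.0 + 20.591*I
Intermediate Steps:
F(p) = p² + 2*p (F(p) = 2*p + p² = p² + 2*p)
(F(√(-70 + b)) - 14747) - 14395 = (√(-70 - 36)*(2 + √(-70 - 36)) - 14747) - 14395 = (√(-106)*(2 + √(-106)) - 14747) - 14395 = ((I*√106)*(2 + I*√106) - 14747) - 14395 = (I*√106*(2 + I*√106) - 14747) - 14395 = (-14747 + I*√106*(2 + I*√106)) - 14395 = -29142 + I*√106*(2 + I*√106)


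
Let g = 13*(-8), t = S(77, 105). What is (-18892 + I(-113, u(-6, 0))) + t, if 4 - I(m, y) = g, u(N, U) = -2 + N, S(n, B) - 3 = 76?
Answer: -18705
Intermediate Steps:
S(n, B) = 79 (S(n, B) = 3 + 76 = 79)
t = 79
g = -104
I(m, y) = 108 (I(m, y) = 4 - 1*(-104) = 4 + 104 = 108)
(-18892 + I(-113, u(-6, 0))) + t = (-18892 + 108) + 79 = -18784 + 79 = -18705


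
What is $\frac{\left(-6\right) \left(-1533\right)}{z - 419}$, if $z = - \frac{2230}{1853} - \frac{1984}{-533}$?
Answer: $- \frac{9084395502}{411337169} \approx -22.085$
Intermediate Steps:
$z = \frac{2487762}{987649}$ ($z = \left(-2230\right) \frac{1}{1853} - - \frac{1984}{533} = - \frac{2230}{1853} + \frac{1984}{533} = \frac{2487762}{987649} \approx 2.5189$)
$\frac{\left(-6\right) \left(-1533\right)}{z - 419} = \frac{\left(-6\right) \left(-1533\right)}{\frac{2487762}{987649} - 419} = \frac{9198}{\frac{2487762}{987649} - 419} = \frac{9198}{- \frac{411337169}{987649}} = 9198 \left(- \frac{987649}{411337169}\right) = - \frac{9084395502}{411337169}$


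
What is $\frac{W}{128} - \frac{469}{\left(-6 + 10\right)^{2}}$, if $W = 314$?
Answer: $- \frac{1719}{64} \approx -26.859$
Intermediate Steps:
$\frac{W}{128} - \frac{469}{\left(-6 + 10\right)^{2}} = \frac{314}{128} - \frac{469}{\left(-6 + 10\right)^{2}} = 314 \cdot \frac{1}{128} - \frac{469}{4^{2}} = \frac{157}{64} - \frac{469}{16} = - \frac{1719}{64}$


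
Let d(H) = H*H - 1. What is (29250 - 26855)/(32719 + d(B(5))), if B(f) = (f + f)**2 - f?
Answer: 2395/41743 ≈ 0.057375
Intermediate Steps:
B(f) = -f + 4*f**2 (B(f) = (2*f)**2 - f = 4*f**2 - f = -f + 4*f**2)
d(H) = -1 + H**2 (d(H) = H**2 - 1 = -1 + H**2)
(29250 - 26855)/(32719 + d(B(5))) = (29250 - 26855)/(32719 + (-1 + (5*(-1 + 4*5))**2)) = 2395/(32719 + (-1 + (5*(-1 + 20))**2)) = 2395/(32719 + (-1 + (5*19)**2)) = 2395/(32719 + (-1 + 95**2)) = 2395/(32719 + (-1 + 9025)) = 2395/(32719 + 9024) = 2395/41743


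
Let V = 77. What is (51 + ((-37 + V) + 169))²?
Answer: 67600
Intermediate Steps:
(51 + ((-37 + V) + 169))² = (51 + ((-37 + 77) + 169))² = (51 + (40 + 169))² = (51 + 209)² = 260² = 67600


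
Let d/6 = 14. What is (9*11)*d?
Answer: 8316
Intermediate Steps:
d = 84 (d = 6*14 = 84)
(9*11)*d = (9*11)*84 = 99*84 = 8316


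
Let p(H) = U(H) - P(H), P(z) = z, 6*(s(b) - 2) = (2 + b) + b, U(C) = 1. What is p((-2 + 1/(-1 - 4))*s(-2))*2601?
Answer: 12138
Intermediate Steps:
s(b) = 7/3 + b/3 (s(b) = 2 + ((2 + b) + b)/6 = 2 + (2 + 2*b)/6 = 2 + (1/3 + b/3) = 7/3 + b/3)
p(H) = 1 - H
p((-2 + 1/(-1 - 4))*s(-2))*2601 = (1 - (-2 + 1/(-1 - 4))*(7/3 + (1/3)*(-2)))*2601 = (1 - (-2 + 1/(-5))*(7/3 - 2/3))*2601 = (1 - (-2 - 1/5)*5/3)*2601 = (1 - (-11)*5/(5*3))*2601 = (1 - 1*(-11/3))*2601 = (1 + 11/3)*2601 = (14/3)*2601 = 12138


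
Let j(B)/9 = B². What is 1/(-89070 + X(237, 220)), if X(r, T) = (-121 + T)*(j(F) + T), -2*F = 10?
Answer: -1/45015 ≈ -2.2215e-5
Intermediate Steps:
F = -5 (F = -½*10 = -5)
j(B) = 9*B²
X(r, T) = (-121 + T)*(225 + T) (X(r, T) = (-121 + T)*(9*(-5)² + T) = (-121 + T)*(9*25 + T) = (-121 + T)*(225 + T))
1/(-89070 + X(237, 220)) = 1/(-89070 + (-27225 + 220² + 104*220)) = 1/(-89070 + (-27225 + 48400 + 22880)) = 1/(-89070 + 44055) = 1/(-45015) = -1/45015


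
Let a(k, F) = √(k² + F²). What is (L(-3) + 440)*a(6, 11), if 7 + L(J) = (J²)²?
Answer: 514*√157 ≈ 6440.4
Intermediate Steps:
L(J) = -7 + J⁴ (L(J) = -7 + (J²)² = -7 + J⁴)
a(k, F) = √(F² + k²)
(L(-3) + 440)*a(6, 11) = ((-7 + (-3)⁴) + 440)*√(11² + 6²) = ((-7 + 81) + 440)*√(121 + 36) = (74 + 440)*√157 = 514*√157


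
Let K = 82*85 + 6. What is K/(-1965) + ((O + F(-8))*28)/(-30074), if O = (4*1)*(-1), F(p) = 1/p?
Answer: -38103503/10744620 ≈ -3.5463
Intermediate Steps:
K = 6976 (K = 6970 + 6 = 6976)
O = -4 (O = 4*(-1) = -4)
K/(-1965) + ((O + F(-8))*28)/(-30074) = 6976/(-1965) + ((-4 + 1/(-8))*28)/(-30074) = 6976*(-1/1965) + ((-4 - 1/8)*28)*(-1/30074) = -6976/1965 - 33/8*28*(-1/30074) = -6976/1965 - 231/2*(-1/30074) = -6976/1965 + 21/5468 = -38103503/10744620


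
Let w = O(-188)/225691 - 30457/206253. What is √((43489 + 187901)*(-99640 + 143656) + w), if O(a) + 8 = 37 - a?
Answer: √2452119775141624075070332773198/15516481941 ≈ 1.0092e+5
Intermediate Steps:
O(a) = 29 - a (O(a) = -8 + (37 - a) = 29 - a)
w = -6829113886/46549445823 (w = (29 - 1*(-188))/225691 - 30457/206253 = (29 + 188)*(1/225691) - 30457*1/206253 = 217*(1/225691) - 30457/206253 = 217/225691 - 30457/206253 = -6829113886/46549445823 ≈ -0.14671)
√((43489 + 187901)*(-99640 + 143656) + w) = √((43489 + 187901)*(-99640 + 143656) - 6829113886/46549445823) = √(231390*44016 - 6829113886/46549445823) = √(10184862240 - 6829113886/46549445823) = √(474099693048769309634/46549445823) = √2452119775141624075070332773198/15516481941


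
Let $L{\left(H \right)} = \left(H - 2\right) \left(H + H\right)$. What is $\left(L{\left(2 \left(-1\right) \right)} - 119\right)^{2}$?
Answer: $10609$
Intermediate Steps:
$L{\left(H \right)} = 2 H \left(-2 + H\right)$ ($L{\left(H \right)} = \left(-2 + H\right) 2 H = 2 H \left(-2 + H\right)$)
$\left(L{\left(2 \left(-1\right) \right)} - 119\right)^{2} = \left(2 \cdot 2 \left(-1\right) \left(-2 + 2 \left(-1\right)\right) - 119\right)^{2} = \left(2 \left(-2\right) \left(-2 - 2\right) - 119\right)^{2} = \left(2 \left(-2\right) \left(-4\right) - 119\right)^{2} = \left(16 - 119\right)^{2} = \left(-103\right)^{2} = 10609$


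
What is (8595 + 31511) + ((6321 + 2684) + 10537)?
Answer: 59648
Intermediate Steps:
(8595 + 31511) + ((6321 + 2684) + 10537) = 40106 + (9005 + 10537) = 40106 + 19542 = 59648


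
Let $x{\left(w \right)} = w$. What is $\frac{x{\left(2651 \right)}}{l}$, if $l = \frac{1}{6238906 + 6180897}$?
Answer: $32924897753$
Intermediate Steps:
$l = \frac{1}{12419803} \approx 8.0517 \cdot 10^{-8}$
$\frac{x{\left(2651 \right)}}{l} = 2651 \frac{1}{\frac{1}{12419803}} = 2651 \cdot 12419803 = 32924897753$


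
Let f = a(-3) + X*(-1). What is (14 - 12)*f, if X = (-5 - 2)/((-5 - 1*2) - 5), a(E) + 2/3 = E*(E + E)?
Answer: 67/2 ≈ 33.500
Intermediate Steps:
a(E) = -2/3 + 2*E**2 (a(E) = -2/3 + E*(E + E) = -2/3 + E*(2*E) = -2/3 + 2*E**2)
X = 7/12 (X = -7/((-5 - 2) - 5) = -7/(-7 - 5) = -7/(-12) = -7*(-1/12) = 7/12 ≈ 0.58333)
f = 67/4 (f = (-2/3 + 2*(-3)**2) + (7/12)*(-1) = (-2/3 + 2*9) - 7/12 = (-2/3 + 18) - 7/12 = 52/3 - 7/12 = 67/4 ≈ 16.750)
(14 - 12)*f = (14 - 12)*(67/4) = 2*(67/4) = 67/2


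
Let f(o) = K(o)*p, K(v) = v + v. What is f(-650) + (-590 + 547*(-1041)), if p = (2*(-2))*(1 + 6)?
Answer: -533617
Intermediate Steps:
K(v) = 2*v
p = -28 (p = -4*7 = -28)
f(o) = -56*o (f(o) = (2*o)*(-28) = -56*o)
f(-650) + (-590 + 547*(-1041)) = -56*(-650) + (-590 + 547*(-1041)) = 36400 + (-590 - 569427) = 36400 - 570017 = -533617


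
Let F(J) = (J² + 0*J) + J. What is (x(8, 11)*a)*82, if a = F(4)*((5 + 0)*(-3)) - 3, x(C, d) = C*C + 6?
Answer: -1739220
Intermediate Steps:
F(J) = J + J² (F(J) = (J² + 0) + J = J² + J = J + J²)
x(C, d) = 6 + C² (x(C, d) = C² + 6 = 6 + C²)
a = -303 (a = (4*(1 + 4))*((5 + 0)*(-3)) - 3 = (4*5)*(5*(-3)) - 3 = 20*(-15) - 3 = -300 - 3 = -303)
(x(8, 11)*a)*82 = ((6 + 8²)*(-303))*82 = ((6 + 64)*(-303))*82 = (70*(-303))*82 = -21210*82 = -1739220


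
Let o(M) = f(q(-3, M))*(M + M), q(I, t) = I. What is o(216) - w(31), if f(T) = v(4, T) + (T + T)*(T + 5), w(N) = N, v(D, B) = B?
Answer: -6511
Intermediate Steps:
f(T) = T + 2*T*(5 + T) (f(T) = T + (T + T)*(T + 5) = T + (2*T)*(5 + T) = T + 2*T*(5 + T))
o(M) = -30*M (o(M) = (-3*(11 + 2*(-3)))*(M + M) = (-3*(11 - 6))*(2*M) = (-3*5)*(2*M) = -30*M)
o(216) - w(31) = -30*216 - 1*31 = -6480 - 31 = -6511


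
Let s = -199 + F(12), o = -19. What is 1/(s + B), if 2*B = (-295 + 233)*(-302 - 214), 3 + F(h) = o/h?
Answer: 12/189509 ≈ 6.3322e-5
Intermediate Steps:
F(h) = -3 - 19/h
s = -2443/12 (s = -199 + (-3 - 19/12) = -199 - 55/12 = -2443/12 ≈ -203.58)
B = 15996 (B = ((-295 + 233)*(-302 - 214))/2 = (-62*(-516))/2 = (½)*31992 = 15996)
1/(s + B) = 1/(-2443/12 + 15996) = 1/(189509/12) = 12/189509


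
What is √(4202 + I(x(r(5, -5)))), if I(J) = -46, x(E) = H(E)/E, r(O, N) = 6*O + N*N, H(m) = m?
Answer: 2*√1039 ≈ 64.467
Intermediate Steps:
r(O, N) = N² + 6*O (r(O, N) = 6*O + N² = N² + 6*O)
x(E) = 1 (x(E) = E/E = 1)
√(4202 + I(x(r(5, -5)))) = √(4202 - 46) = √4156 = 2*√1039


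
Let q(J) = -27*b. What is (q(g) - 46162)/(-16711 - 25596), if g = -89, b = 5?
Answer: 46297/42307 ≈ 1.0943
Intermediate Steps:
q(J) = -135 (q(J) = -27*5 = -135)
(q(g) - 46162)/(-16711 - 25596) = (-135 - 46162)/(-16711 - 25596) = -46297/(-42307) = -46297*(-1/42307) = 46297/42307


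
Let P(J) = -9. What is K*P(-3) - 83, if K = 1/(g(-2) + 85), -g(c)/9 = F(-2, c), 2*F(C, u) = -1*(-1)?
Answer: -13381/161 ≈ -83.112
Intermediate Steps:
F(C, u) = 1/2 (F(C, u) = (-1*(-1))/2 = (1/2)*1 = 1/2)
g(c) = -9/2 (g(c) = -9*1/2 = -9/2)
K = 2/161 (K = 1/(-9/2 + 85) = 1/(161/2) = 2/161 ≈ 0.012422)
K*P(-3) - 83 = (2/161)*(-9) - 83 = -18/161 - 83 = -13381/161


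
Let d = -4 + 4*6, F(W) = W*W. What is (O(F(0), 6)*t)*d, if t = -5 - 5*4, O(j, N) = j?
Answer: 0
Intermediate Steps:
F(W) = W²
d = 20 (d = -4 + 24 = 20)
t = -25 (t = -5 - 20 = -25)
(O(F(0), 6)*t)*d = (0²*(-25))*20 = (0*(-25))*20 = 0*20 = 0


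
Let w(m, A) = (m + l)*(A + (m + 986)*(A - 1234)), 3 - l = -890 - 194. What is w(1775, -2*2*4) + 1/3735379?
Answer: -36896293076947667/3735379 ≈ -9.8775e+9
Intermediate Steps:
l = 1087 (l = 3 - (-890 - 194) = 3 - 1*(-1084) = 3 + 1084 = 1087)
w(m, A) = (1087 + m)*(A + (-1234 + A)*(986 + m)) (w(m, A) = (m + 1087)*(A + (m + 986)*(A - 1234)) = (1087 + m)*(A + (986 + m)*(-1234 + A)) = (1087 + m)*(A + (-1234 + A)*(986 + m)))
w(1775, -2*2*4) + 1/3735379 = (-1322578988 - 2558082*1775 - 1234*1775² + 1072869*(-2*2*4) + (-2*2*4)*1775² + 2074*(-2*2*4)*1775) + 1/3735379 = (-1322578988 - 4540595550 - 1234*3150625 + 1072869*(-4*4) - 4*4*3150625 + 2074*(-4*4)*1775) + 1/3735379 = (-1322578988 - 4540595550 - 3887871250 + 1072869*(-16) - 16*3150625 + 2074*(-16)*1775) + 1/3735379 = (-1322578988 - 4540595550 - 3887871250 - 17165904 - 50410000 - 58901600) + 1/3735379 = -9877523292 + 1/3735379 = -36896293076947667/3735379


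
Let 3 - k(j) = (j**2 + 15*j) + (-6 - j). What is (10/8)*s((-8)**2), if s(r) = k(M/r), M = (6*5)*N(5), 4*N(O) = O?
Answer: 37155/65536 ≈ 0.56694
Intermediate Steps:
N(O) = O/4
M = 75/2 (M = (6*5)*((1/4)*5) = 30*(5/4) = 75/2 ≈ 37.500)
k(j) = 9 - j**2 - 14*j (k(j) = 3 - ((j**2 + 15*j) + (-6 - j)) = 3 - (-6 + j**2 + 14*j) = 3 + (6 - j**2 - 14*j) = 9 - j**2 - 14*j)
s(r) = 9 - 525/r - 5625/(4*r**2) (s(r) = 9 - (75/(2*r))**2 - 525/r = 9 - 5625/(4*r**2) - 525/r = 9 - 525/r - 5625/(4*r**2))
(10/8)*s((-8)**2) = (10/8)*(9 - 525/((-8)**2) - 5625/(4*((-8)**2)**2)) = (10*(1/8))*(9 - 525/64 - 5625/4/64**2) = 5*(9 - 525*1/64 - 5625/4*1/4096)/4 = 5*(9 - 525/64 - 5625/16384)/4 = (5/4)*(7431/16384) = 37155/65536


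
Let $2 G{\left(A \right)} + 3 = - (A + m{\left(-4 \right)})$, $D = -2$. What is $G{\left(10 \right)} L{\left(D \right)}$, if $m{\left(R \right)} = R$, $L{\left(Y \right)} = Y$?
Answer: $9$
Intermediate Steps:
$G{\left(A \right)} = \frac{1}{2} - \frac{A}{2}$ ($G{\left(A \right)} = - \frac{3}{2} + \frac{\left(-1\right) \left(A - 4\right)}{2} = - \frac{3}{2} + \frac{\left(-1\right) \left(-4 + A\right)}{2} = - \frac{3}{2} + \frac{4 - A}{2} = - \frac{3}{2} - \left(-2 + \frac{A}{2}\right) = \frac{1}{2} - \frac{A}{2}$)
$G{\left(10 \right)} L{\left(D \right)} = \left(\frac{1}{2} - 5\right) \left(-2\right) = \left(- \frac{9}{2}\right) \left(-2\right) = 9$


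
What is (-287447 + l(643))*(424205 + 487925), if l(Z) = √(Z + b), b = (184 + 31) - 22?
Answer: -262189032110 + 1824260*√209 ≈ -2.6216e+11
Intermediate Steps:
b = 193 (b = 215 - 22 = 193)
l(Z) = √(193 + Z) (l(Z) = √(Z + 193) = √(193 + Z))
(-287447 + l(643))*(424205 + 487925) = (-287447 + √(193 + 643))*(424205 + 487925) = (-287447 + √836)*912130 = (-287447 + 2*√209)*912130 = -262189032110 + 1824260*√209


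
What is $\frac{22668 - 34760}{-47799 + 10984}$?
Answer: $\frac{12092}{36815} \approx 0.32845$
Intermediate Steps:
$\frac{22668 - 34760}{-47799 + 10984} = - \frac{12092}{-36815} = \left(-12092\right) \left(- \frac{1}{36815}\right) = \frac{12092}{36815}$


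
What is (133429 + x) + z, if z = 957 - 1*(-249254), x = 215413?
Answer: 599053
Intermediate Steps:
z = 250211 (z = 957 + 249254 = 250211)
(133429 + x) + z = (133429 + 215413) + 250211 = 348842 + 250211 = 599053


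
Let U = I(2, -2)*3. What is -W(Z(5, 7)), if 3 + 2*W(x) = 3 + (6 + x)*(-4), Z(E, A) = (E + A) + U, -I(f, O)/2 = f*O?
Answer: 84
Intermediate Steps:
I(f, O) = -2*O*f (I(f, O) = -2*f*O = -2*O*f)
U = 24 (U = -2*(-2)*2*3 = 8*3 = 24)
Z(E, A) = 24 + A + E (Z(E, A) = (E + A) + 24 = (A + E) + 24 = 24 + A + E)
W(x) = -12 - 2*x (W(x) = -3/2 + (3 + (6 + x)*(-4))/2 = -3/2 + (3 + (-24 - 4*x))/2 = -3/2 + (-21 - 4*x)/2 = -3/2 + (-21/2 - 2*x) = -12 - 2*x)
-W(Z(5, 7)) = -(-12 - 2*(24 + 7 + 5)) = -(-12 - 2*36) = -(-12 - 72) = -1*(-84) = 84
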